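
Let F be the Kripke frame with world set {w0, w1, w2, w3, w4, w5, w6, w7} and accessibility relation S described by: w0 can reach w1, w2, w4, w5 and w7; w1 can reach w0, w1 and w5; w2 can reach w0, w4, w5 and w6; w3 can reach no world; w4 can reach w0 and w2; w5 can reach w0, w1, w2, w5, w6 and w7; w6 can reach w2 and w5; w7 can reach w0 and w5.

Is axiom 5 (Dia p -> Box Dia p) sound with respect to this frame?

No

Axiom 5 corresponds to the accessibility relation being Euclidean.
Euclidean: no — w0 S w1 and w0 S w2, but not w1 S w2.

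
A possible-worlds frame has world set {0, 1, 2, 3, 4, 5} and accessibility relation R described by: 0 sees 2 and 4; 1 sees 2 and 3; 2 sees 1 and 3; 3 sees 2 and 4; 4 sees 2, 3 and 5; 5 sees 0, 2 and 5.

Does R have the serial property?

Serial: yes — every world has a successor (e.g. 0 R 2).

Yes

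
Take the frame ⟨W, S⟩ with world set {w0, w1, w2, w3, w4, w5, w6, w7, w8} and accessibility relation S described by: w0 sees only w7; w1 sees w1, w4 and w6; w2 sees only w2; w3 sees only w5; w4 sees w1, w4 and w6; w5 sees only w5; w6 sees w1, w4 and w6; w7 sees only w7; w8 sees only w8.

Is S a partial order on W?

Reflexive: no — w0 is not related to itself.
Transitive: yes — every two-step S-path is closed by a direct edge.
Antisymmetric: no — w1 S w4 and w4 S w1 with w1 ≠ w4.
So S is not a partial order.

No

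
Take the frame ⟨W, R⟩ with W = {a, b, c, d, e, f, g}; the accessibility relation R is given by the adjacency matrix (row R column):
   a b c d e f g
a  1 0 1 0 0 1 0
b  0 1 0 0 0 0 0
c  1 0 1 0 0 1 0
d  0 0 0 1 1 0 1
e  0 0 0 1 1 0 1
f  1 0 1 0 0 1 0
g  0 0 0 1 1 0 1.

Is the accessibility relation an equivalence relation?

Reflexive: yes — every world is R-related to itself.
Symmetric: yes — every pair in R has its reverse in R.
Transitive: yes — every two-step R-path is closed by a direct edge.
So R is an equivalence relation.

Yes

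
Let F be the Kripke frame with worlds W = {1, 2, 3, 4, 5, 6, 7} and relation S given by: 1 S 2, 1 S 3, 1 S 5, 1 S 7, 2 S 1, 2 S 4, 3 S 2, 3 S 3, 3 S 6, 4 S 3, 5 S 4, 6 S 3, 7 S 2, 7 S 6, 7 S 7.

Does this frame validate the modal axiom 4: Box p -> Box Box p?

The schema 4 characterises exactly the transitive frames.
Transitive: no — 1 S 2 and 2 S 4, but not 1 S 4.

No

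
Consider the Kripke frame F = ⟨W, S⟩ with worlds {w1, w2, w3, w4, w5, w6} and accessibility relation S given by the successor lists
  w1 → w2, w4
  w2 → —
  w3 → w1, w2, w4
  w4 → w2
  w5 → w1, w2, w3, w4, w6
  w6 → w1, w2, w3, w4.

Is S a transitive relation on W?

Transitive: yes — every two-step S-path is closed by a direct edge.

Yes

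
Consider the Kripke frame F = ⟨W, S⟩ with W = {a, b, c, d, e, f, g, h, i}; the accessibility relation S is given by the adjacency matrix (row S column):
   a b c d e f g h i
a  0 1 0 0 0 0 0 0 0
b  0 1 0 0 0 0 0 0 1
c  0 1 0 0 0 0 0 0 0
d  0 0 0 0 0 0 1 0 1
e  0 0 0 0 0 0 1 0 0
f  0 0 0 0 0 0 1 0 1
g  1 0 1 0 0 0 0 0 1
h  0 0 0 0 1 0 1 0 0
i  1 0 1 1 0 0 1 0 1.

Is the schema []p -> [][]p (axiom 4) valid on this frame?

The schema 4 characterises exactly the transitive frames.
Transitive: no — a S b and b S i, but not a S i.

No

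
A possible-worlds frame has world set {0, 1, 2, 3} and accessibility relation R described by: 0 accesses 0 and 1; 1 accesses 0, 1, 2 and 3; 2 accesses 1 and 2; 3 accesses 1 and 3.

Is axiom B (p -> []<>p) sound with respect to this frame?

Axiom B corresponds to the accessibility relation being symmetric.
Symmetric: yes — every pair in R has its reverse in R.

Yes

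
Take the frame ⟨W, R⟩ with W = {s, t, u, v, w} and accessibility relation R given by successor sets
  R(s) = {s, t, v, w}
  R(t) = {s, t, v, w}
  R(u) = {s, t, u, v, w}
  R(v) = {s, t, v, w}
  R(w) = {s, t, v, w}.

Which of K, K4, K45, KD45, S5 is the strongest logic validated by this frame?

Transitive (axiom 4): yes — every two-step R-path is closed by a direct edge.
Euclidean (axiom 5): no — u R s and u R u, but not s R u.
Serial (axiom D): yes — every world has a successor (e.g. s R s).
Reflexive (axiom T): yes — every world is R-related to itself.
So F validates K, K4; K45 would additionally require R to be Euclidean. The strongest is K4.

K4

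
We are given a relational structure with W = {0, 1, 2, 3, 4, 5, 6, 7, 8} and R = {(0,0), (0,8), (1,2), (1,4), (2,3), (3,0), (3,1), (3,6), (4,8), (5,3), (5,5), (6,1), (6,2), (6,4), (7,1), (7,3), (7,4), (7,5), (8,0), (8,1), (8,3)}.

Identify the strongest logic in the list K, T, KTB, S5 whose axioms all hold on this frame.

K

Reflexive (axiom T): no — 1 is not related to itself.
Symmetric (axiom B): no — 1 R 2 but not 2 R 1.
Euclidean (axiom 5): no — 1 R 2 and 1 R 4, but not 2 R 4.
So F validates K; T would additionally require R to be reflexive. The strongest is K.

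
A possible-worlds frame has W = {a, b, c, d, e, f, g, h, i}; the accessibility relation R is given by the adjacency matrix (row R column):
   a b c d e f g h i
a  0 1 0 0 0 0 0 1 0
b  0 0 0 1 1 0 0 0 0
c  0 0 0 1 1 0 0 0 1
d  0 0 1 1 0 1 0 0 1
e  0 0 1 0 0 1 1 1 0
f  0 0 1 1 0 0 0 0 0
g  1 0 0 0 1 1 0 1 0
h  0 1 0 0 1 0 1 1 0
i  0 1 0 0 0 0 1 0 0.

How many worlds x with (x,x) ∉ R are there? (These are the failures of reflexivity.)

7

Enumerating: a, b, c, e, f, g, i.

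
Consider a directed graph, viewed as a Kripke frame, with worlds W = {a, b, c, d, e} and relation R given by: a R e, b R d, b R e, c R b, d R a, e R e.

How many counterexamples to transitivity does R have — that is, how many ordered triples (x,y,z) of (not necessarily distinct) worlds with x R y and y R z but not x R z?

Enumerating: (b,d,a), (c,b,d), (c,b,e), (d,a,e).

4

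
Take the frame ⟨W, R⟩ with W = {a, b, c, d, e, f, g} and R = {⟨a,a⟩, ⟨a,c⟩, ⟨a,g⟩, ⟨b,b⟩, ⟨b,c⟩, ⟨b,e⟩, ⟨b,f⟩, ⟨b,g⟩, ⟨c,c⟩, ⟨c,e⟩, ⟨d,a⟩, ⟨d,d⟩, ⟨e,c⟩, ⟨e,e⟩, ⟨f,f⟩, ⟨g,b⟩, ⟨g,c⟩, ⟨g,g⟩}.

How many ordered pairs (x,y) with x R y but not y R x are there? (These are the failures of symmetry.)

7

Enumerating: (a,c), (a,g), (b,c), (b,e), (b,f), (d,a), (g,c).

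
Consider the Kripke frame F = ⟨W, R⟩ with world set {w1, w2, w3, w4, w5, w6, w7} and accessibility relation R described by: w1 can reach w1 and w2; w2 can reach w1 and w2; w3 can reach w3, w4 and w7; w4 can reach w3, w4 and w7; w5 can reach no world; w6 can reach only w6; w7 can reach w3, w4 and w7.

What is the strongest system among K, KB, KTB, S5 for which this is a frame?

KB

Symmetric (axiom B): yes — every pair in R has its reverse in R.
Reflexive (axiom T): no — w5 is not related to itself.
Euclidean (axiom 5): yes — any two successors of a common world are R-related.
So F validates K, KB; KTB would additionally require R to be reflexive. The strongest is KB.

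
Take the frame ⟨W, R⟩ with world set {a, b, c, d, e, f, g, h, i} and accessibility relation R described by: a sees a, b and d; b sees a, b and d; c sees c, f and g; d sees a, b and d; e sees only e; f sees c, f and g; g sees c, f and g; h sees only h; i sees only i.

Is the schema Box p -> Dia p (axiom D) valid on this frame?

Yes

By correspondence theory, D is valid on a frame iff R is serial.
Serial: yes — every world has a successor (e.g. a R a).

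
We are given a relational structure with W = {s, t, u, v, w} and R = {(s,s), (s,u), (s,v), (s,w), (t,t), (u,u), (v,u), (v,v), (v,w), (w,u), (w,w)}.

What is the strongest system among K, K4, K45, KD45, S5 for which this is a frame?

Transitive (axiom 4): yes — every two-step R-path is closed by a direct edge.
Euclidean (axiom 5): no — s R u and s R v, but not u R v.
Serial (axiom D): yes — every world has a successor (e.g. s R s).
Reflexive (axiom T): yes — every world is R-related to itself.
So F validates K, K4; K45 would additionally require R to be Euclidean. The strongest is K4.

K4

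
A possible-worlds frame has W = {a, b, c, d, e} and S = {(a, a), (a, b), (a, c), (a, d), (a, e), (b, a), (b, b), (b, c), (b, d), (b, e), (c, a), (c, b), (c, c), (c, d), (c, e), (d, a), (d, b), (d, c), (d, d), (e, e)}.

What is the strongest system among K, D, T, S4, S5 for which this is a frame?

Serial (axiom D): yes — every world has a successor (e.g. a S a).
Reflexive (axiom T): yes — every world is S-related to itself.
Transitive (axiom 4): no — d S a and a S e, but not d S e.
Euclidean (axiom 5): no — a S d and a S e, but not d S e.
So F validates K, D, T; S4 would additionally require S to be transitive. The strongest is T.

T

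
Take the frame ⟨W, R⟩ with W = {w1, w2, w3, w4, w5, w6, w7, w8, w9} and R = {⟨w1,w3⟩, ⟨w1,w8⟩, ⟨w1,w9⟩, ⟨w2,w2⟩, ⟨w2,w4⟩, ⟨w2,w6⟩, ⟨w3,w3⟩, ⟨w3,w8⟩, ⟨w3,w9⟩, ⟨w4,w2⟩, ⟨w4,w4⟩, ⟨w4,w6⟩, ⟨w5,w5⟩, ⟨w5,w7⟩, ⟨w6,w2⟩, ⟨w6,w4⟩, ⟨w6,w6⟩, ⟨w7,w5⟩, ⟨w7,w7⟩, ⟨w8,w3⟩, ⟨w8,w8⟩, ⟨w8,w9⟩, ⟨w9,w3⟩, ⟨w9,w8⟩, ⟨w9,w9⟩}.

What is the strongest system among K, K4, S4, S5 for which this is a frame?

Transitive (axiom 4): yes — every two-step R-path is closed by a direct edge.
Reflexive (axiom T): no — w1 is not related to itself.
Euclidean (axiom 5): yes — any two successors of a common world are R-related.
So F validates K, K4; S4 would additionally require R to be reflexive. The strongest is K4.

K4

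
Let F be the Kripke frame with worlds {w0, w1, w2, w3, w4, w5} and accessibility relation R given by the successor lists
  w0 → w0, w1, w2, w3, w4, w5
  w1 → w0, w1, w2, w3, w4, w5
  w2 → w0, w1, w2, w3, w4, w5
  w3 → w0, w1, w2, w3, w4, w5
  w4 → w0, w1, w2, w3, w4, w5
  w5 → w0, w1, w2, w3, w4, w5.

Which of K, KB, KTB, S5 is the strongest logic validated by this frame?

Symmetric (axiom B): yes — every pair in R has its reverse in R.
Reflexive (axiom T): yes — every world is R-related to itself.
Euclidean (axiom 5): yes — any two successors of a common world are R-related.
So F validates K, KB, KTB, S5. The strongest is S5.

S5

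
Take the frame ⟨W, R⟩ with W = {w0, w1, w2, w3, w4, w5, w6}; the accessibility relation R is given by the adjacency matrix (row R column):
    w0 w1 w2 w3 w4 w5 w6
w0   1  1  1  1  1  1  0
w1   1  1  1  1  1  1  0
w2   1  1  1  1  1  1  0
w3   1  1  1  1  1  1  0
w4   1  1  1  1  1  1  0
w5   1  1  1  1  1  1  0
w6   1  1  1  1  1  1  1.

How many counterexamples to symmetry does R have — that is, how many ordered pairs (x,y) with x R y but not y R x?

6

Enumerating: (w6,w0), (w6,w1), (w6,w2), (w6,w3), (w6,w4), (w6,w5).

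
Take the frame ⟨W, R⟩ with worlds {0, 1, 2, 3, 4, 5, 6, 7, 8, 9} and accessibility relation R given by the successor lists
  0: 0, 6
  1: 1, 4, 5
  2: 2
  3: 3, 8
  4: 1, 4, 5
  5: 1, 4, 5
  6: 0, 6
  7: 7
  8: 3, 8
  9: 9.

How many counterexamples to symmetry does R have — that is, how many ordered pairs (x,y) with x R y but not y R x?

0

R is symmetric; there are no such tuples.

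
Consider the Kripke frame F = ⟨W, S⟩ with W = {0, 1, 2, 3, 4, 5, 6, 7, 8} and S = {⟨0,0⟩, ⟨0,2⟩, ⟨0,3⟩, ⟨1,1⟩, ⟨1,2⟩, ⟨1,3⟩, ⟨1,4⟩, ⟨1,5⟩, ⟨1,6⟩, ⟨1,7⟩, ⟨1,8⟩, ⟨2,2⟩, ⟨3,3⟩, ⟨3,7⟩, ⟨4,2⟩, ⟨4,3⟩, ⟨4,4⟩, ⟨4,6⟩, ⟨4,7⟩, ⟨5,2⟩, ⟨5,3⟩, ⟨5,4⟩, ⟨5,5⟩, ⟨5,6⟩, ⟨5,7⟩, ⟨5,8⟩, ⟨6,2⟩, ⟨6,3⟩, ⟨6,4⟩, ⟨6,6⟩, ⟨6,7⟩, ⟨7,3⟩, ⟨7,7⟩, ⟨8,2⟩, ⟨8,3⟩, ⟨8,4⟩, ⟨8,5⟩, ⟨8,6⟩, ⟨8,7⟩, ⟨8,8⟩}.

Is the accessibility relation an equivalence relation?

No

Reflexive: yes — every world is S-related to itself.
Symmetric: no — 0 S 2 but not 2 S 0.
Transitive: no — 0 S 3 and 3 S 7, but not 0 S 7.
So S is not an equivalence relation.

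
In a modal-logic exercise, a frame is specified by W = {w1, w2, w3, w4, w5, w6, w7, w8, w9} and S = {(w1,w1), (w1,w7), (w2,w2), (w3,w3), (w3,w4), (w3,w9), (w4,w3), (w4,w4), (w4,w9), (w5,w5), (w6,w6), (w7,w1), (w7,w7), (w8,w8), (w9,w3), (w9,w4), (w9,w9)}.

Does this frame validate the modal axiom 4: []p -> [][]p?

Yes

Axiom 4 corresponds to the accessibility relation being transitive.
Transitive: yes — every two-step S-path is closed by a direct edge.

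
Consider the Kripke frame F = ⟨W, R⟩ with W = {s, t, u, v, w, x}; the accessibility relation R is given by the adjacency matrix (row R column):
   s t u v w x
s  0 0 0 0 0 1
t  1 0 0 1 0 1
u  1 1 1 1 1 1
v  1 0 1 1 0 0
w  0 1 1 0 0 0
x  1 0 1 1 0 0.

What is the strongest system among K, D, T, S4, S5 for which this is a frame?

D

Serial (axiom D): yes — every world has a successor (e.g. s R x).
Reflexive (axiom T): no — s is not related to itself.
Transitive (axiom 4): no — s R x and x R u, but not s R u.
Euclidean (axiom 5): no — t R s and t R v, but not s R v.
So F validates K, D; T would additionally require R to be reflexive. The strongest is D.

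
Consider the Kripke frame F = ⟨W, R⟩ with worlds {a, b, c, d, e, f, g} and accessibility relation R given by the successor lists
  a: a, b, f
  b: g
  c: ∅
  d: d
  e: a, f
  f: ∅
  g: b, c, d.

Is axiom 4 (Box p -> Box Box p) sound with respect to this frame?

No

The schema 4 characterises exactly the transitive frames.
Transitive: no — a R b and b R g, but not a R g.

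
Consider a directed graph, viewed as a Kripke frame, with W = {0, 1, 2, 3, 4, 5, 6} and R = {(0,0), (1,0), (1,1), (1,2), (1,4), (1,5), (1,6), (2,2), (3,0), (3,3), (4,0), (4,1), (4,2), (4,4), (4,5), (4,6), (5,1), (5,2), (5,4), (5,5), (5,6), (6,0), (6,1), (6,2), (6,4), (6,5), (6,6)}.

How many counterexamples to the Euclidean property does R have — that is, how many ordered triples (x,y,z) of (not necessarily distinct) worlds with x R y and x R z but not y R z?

38

Enumerating: (1,0,1), (1,0,2), (1,0,4), (1,0,5), (1,0,6), (1,2,0), (1,2,1), (1,2,4), (1,2,5), (1,2,6), (1,5,0), (3,0,3), … and 26 more.
Total: 38.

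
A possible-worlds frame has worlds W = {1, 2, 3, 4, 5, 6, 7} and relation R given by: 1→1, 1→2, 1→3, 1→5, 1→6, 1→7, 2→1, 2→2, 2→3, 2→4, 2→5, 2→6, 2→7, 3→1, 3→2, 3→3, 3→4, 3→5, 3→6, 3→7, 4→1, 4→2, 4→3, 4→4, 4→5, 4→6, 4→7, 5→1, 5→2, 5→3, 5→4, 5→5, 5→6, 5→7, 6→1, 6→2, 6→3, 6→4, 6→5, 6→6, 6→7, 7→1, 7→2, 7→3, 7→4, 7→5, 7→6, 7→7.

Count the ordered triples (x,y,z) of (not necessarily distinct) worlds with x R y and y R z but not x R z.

5

Enumerating: (1,2,4), (1,3,4), (1,5,4), (1,6,4), (1,7,4).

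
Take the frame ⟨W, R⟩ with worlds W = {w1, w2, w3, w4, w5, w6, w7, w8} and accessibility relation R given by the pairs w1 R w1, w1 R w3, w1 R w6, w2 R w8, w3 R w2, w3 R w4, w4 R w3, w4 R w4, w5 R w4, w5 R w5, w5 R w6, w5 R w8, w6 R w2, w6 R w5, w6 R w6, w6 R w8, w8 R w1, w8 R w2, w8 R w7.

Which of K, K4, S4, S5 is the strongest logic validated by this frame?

Transitive (axiom 4): no — w1 R w3 and w3 R w2, but not w1 R w2.
Reflexive (axiom T): no — w2 is not related to itself.
Euclidean (axiom 5): no — w1 R w3 and w1 R w6, but not w3 R w6.
So F validates K; K4 would additionally require R to be transitive. The strongest is K.

K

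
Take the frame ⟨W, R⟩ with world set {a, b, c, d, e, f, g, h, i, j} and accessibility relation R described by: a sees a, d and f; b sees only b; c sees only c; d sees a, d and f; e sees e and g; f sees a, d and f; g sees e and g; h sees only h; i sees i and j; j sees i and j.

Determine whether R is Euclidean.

Euclidean: yes — any two successors of a common world are R-related.

Yes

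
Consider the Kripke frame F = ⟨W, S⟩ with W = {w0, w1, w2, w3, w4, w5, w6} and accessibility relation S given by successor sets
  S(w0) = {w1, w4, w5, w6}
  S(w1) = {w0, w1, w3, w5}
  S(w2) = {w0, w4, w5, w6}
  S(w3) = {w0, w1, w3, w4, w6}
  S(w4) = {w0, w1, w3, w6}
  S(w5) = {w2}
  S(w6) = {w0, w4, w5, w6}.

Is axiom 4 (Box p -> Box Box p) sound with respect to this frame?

The schema 4 characterises exactly the transitive frames.
Transitive: no — w0 S w1 and w1 S w3, but not w0 S w3.

No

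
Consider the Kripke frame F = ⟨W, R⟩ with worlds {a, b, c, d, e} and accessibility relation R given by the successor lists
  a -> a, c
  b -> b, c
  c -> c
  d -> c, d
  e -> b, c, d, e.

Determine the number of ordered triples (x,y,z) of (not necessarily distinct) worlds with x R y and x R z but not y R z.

Enumerating: (a,c,a), (b,c,b), (d,c,d), (e,b,d), (e,b,e), (e,c,b), (e,c,d), (e,c,e), (e,d,b), (e,d,e).

10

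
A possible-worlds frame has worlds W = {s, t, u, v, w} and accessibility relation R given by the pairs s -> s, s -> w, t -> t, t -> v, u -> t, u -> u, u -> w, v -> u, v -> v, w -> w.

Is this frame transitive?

Transitive: no — t R v and v R u, but not t R u.

No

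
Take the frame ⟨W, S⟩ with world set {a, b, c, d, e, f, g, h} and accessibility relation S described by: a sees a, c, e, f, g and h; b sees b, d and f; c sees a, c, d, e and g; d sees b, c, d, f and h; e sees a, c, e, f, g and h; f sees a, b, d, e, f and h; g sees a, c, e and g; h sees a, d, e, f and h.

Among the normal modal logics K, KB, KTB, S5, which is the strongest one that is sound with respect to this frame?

Symmetric (axiom B): yes — every pair in S has its reverse in S.
Reflexive (axiom T): yes — every world is S-related to itself.
Euclidean (axiom 5): no — a S c and a S f, but not c S f.
So F validates K, KB, KTB; S5 would additionally require S to be Euclidean. The strongest is KTB.

KTB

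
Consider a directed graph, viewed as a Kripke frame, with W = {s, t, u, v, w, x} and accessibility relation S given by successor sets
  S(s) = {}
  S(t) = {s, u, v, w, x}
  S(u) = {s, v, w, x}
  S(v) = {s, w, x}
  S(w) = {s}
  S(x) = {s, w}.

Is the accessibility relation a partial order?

No

Reflexive: no — s is not related to itself.
Transitive: yes — every two-step S-path is closed by a direct edge.
Antisymmetric: yes — no distinct pair is related both ways.
So S is not a partial order.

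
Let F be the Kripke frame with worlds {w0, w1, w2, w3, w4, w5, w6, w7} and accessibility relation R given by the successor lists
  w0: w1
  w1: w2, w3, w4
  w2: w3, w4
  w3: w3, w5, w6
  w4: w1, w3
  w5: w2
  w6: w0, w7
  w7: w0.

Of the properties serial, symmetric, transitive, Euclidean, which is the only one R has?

serial

Serial: yes — every world has a successor (e.g. w0 R w1).
Symmetric: no — w0 R w1 but not w1 R w0.
Transitive: no — w0 R w1 and w1 R w2, but not w0 R w2.
Euclidean: no — w1 R w3 and w1 R w2, but not w3 R w2.
Only serial holds.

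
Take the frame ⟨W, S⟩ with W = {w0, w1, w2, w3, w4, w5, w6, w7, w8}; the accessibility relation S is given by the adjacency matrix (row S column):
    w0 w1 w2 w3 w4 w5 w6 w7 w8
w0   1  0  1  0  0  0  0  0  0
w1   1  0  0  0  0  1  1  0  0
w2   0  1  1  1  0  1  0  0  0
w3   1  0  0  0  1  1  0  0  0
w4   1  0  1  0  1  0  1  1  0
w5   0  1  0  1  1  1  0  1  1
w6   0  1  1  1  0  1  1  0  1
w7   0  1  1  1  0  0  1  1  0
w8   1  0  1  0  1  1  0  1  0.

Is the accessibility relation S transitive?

Transitive: no — w0 S w2 and w2 S w1, but not w0 S w1.

No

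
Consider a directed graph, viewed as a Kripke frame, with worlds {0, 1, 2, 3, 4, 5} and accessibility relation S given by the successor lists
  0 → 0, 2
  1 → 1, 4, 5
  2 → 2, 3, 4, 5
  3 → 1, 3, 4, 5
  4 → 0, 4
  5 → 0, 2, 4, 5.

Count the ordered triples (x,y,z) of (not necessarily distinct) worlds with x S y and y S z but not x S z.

14

Enumerating: (0,2,3), (0,2,4), (0,2,5), (1,4,0), (1,5,0), (1,5,2), (2,3,1), (2,4,0), (2,5,0), (3,4,0), (3,5,0), (3,5,2), (4,0,2), (5,2,3).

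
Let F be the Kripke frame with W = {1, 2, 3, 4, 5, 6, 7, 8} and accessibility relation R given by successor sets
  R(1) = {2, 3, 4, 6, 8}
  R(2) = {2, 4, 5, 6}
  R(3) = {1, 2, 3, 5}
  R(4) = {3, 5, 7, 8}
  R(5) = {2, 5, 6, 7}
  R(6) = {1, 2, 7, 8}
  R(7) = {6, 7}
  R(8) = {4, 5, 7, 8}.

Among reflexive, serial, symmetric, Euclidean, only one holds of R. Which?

serial

Reflexive: no — 1 is not related to itself.
Serial: yes — every world has a successor (e.g. 1 R 2).
Symmetric: no — 1 R 2 but not 2 R 1.
Euclidean: no — 1 R 2 and 1 R 3, but not 2 R 3.
Only serial holds.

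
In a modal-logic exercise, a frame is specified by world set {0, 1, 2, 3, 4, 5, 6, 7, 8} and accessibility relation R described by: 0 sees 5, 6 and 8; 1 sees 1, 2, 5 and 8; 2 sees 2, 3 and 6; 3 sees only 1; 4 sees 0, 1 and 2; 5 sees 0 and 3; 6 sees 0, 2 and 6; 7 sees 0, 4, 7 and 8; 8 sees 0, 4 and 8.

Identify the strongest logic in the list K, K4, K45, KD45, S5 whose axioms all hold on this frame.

K

Transitive (axiom 4): no — 0 R 5 and 5 R 3, but not 0 R 3.
Euclidean (axiom 5): no — 0 R 5 and 0 R 6, but not 5 R 6.
Serial (axiom D): yes — every world has a successor (e.g. 0 R 5).
Reflexive (axiom T): no — 0 is not related to itself.
So F validates K; K4 would additionally require R to be transitive. The strongest is K.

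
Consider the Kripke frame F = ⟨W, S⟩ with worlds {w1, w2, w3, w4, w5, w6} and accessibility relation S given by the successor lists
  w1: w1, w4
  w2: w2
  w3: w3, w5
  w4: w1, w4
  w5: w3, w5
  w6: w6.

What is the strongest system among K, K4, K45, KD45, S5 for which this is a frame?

Transitive (axiom 4): yes — every two-step S-path is closed by a direct edge.
Euclidean (axiom 5): yes — any two successors of a common world are S-related.
Serial (axiom D): yes — every world has a successor (e.g. w1 S w1).
Reflexive (axiom T): yes — every world is S-related to itself.
So F validates K, K4, K45, KD45, S5. The strongest is S5.

S5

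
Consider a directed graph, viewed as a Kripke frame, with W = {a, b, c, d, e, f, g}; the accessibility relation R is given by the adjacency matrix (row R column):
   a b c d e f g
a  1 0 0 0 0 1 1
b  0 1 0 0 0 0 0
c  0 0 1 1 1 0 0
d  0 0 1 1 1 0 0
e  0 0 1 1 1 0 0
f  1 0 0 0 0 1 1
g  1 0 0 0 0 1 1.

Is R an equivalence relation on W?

Yes

Reflexive: yes — every world is R-related to itself.
Symmetric: yes — every pair in R has its reverse in R.
Transitive: yes — every two-step R-path is closed by a direct edge.
So R is an equivalence relation.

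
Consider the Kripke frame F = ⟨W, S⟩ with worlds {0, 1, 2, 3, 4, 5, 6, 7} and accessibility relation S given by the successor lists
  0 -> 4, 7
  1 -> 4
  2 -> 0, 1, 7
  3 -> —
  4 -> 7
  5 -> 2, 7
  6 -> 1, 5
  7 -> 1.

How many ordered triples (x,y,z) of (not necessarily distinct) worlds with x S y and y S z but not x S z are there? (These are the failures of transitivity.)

Enumerating: (0,7,1), (1,4,7), (2,0,4), (2,1,4), (4,7,1), (5,2,0), (5,2,1), (5,7,1), (6,1,4), (6,5,2), (6,5,7), (7,1,4).

12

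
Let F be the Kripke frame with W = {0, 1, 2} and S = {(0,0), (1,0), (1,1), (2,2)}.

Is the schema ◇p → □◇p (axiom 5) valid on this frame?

No

By correspondence theory, 5 is valid on a frame iff S is Euclidean.
Euclidean: no — 1 S 0 and 1 S 1, but not 0 S 1.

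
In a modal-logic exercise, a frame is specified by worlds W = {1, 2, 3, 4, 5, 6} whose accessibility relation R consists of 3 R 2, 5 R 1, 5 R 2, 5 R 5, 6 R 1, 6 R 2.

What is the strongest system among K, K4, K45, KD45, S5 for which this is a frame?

K4

Transitive (axiom 4): yes — every two-step R-path is closed by a direct edge.
Euclidean (axiom 5): no — 5 R 1 and 5 R 2, but not 1 R 2.
Serial (axiom D): no — 1 has no R-successor.
Reflexive (axiom T): no — 1 is not related to itself.
So F validates K, K4; K45 would additionally require R to be Euclidean. The strongest is K4.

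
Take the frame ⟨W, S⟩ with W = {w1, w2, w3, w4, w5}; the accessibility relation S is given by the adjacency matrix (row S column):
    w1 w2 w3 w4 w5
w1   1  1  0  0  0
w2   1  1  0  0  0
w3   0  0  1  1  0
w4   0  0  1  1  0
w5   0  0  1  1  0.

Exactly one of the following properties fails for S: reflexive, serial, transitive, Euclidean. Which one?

Reflexive: no — w5 is not related to itself.
Serial: yes — every world has a successor (e.g. w1 S w1).
Transitive: yes — every two-step S-path is closed by a direct edge.
Euclidean: yes — any two successors of a common world are S-related.
Only reflexive fails.

reflexive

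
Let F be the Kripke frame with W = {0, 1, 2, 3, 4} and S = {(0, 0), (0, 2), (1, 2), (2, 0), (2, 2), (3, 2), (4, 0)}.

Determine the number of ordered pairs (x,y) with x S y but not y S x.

3

Enumerating: (1,2), (3,2), (4,0).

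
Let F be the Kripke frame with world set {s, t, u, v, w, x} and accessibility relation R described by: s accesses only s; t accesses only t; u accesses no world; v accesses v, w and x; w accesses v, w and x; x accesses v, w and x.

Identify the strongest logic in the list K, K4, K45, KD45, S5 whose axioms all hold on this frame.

K45

Transitive (axiom 4): yes — every two-step R-path is closed by a direct edge.
Euclidean (axiom 5): yes — any two successors of a common world are R-related.
Serial (axiom D): no — u has no R-successor.
Reflexive (axiom T): no — u is not related to itself.
So F validates K, K4, K45; KD45 would additionally require R to be serial. The strongest is K45.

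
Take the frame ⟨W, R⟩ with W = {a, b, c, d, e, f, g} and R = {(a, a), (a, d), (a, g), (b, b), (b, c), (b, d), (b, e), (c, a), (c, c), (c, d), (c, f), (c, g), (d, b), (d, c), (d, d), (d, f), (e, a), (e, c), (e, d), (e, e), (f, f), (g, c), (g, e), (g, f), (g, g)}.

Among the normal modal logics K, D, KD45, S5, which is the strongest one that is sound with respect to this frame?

D

Serial (axiom D): yes — every world has a successor (e.g. a R a).
Euclidean (axiom 5): no — a R d and a R g, but not d R g.
Transitive (axiom 4): no — a R d and d R b, but not a R b.
Reflexive (axiom T): yes — every world is R-related to itself.
So F validates K, D; KD45 would additionally require R to be Euclidean and transitive. The strongest is D.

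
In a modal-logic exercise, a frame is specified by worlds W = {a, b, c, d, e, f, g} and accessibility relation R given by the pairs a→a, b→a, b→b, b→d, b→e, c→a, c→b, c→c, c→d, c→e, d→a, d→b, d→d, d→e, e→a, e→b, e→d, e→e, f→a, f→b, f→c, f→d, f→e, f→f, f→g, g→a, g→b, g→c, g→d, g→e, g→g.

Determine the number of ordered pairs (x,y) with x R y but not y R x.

18

Enumerating: (b,a), (c,a), (c,b), (c,d), (c,e), (d,a), (e,a), (f,a), (f,b), (f,c), (f,d), (f,e), (f,g), (g,a), (g,b), (g,c), (g,d), (g,e).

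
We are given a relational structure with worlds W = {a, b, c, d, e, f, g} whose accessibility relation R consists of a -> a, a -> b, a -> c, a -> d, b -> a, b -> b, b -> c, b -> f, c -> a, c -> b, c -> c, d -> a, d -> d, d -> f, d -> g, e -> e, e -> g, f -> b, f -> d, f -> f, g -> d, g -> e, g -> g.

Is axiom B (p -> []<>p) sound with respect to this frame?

Yes

By correspondence theory, B is valid on a frame iff R is symmetric.
Symmetric: yes — every pair in R has its reverse in R.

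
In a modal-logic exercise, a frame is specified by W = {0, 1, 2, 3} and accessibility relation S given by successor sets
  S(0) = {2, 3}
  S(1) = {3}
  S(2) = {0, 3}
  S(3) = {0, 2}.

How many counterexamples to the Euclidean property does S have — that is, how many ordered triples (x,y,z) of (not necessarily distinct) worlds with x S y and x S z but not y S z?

Enumerating: (0,2,2), (0,3,3), (1,3,3), (2,0,0), (2,3,3), (3,0,0), (3,2,2).

7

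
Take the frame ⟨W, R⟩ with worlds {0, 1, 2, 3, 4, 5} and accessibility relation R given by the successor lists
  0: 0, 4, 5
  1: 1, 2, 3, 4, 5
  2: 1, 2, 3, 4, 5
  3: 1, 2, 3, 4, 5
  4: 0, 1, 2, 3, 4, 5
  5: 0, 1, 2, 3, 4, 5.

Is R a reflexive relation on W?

Yes

Reflexive: yes — every world is R-related to itself.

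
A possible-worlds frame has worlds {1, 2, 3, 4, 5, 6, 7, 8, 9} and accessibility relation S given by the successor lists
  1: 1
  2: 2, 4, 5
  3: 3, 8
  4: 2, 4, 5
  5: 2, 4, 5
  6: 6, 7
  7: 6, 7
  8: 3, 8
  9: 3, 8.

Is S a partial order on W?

Reflexive: no — 9 is not related to itself.
Transitive: yes — every two-step S-path is closed by a direct edge.
Antisymmetric: no — 2 S 4 and 4 S 2 with 2 ≠ 4.
So S is not a partial order.

No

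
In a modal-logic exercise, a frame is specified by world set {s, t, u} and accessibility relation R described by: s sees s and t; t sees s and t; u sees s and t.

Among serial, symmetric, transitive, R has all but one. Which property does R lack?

Serial: yes — every world has a successor (e.g. s R s).
Symmetric: no — u R s but not s R u.
Transitive: yes — every two-step R-path is closed by a direct edge.
Only symmetric fails.

symmetric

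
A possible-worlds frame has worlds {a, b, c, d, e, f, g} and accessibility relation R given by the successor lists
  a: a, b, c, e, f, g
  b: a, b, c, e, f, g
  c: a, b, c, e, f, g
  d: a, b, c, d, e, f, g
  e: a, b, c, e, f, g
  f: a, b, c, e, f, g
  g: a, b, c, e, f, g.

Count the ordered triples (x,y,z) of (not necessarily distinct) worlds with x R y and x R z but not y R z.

6

Enumerating: (d,a,d), (d,b,d), (d,c,d), (d,e,d), (d,f,d), (d,g,d).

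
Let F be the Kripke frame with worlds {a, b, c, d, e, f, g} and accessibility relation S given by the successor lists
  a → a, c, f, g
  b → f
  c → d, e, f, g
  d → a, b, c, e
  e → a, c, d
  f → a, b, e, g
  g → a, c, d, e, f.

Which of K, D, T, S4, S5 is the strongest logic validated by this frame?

D

Serial (axiom D): yes — every world has a successor (e.g. a S a).
Reflexive (axiom T): no — b is not related to itself.
Transitive (axiom 4): no — a S c and c S d, but not a S d.
Euclidean (axiom 5): no — a S f and a S c, but not f S c.
So F validates K, D; T would additionally require S to be reflexive. The strongest is D.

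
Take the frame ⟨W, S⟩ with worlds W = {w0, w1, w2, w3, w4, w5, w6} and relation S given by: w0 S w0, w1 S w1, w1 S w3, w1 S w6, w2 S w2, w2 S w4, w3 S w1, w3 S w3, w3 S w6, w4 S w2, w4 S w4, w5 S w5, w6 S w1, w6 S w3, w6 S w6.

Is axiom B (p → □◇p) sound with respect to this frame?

Yes

Axiom B corresponds to the accessibility relation being symmetric.
Symmetric: yes — every pair in S has its reverse in S.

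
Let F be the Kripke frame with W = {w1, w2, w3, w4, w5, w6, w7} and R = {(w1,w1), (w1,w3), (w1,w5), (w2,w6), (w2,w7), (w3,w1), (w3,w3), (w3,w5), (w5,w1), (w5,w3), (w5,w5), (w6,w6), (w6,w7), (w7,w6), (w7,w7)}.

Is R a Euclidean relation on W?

Yes

Euclidean: yes — any two successors of a common world are R-related.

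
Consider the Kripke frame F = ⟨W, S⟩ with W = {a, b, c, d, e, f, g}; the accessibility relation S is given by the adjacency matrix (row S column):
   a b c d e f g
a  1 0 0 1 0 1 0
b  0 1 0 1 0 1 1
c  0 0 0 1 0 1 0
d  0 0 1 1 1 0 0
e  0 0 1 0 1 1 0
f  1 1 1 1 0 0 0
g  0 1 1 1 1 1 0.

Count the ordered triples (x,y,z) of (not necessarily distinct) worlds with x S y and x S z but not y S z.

38

Enumerating: (a,d,a), (a,d,f), (a,f,f), (b,d,b), (b,d,f), (b,d,g), (b,f,f), (b,f,g), (b,g,g), (c,d,f), (c,f,f), (d,c,c), … and 26 more.
Total: 38.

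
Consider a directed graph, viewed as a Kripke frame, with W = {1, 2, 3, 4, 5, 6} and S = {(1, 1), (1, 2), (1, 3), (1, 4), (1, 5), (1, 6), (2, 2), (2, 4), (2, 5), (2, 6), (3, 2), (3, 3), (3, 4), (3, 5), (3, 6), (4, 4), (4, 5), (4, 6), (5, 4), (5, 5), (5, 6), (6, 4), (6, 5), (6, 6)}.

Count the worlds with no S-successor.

0

S is serial; there are no such worlds.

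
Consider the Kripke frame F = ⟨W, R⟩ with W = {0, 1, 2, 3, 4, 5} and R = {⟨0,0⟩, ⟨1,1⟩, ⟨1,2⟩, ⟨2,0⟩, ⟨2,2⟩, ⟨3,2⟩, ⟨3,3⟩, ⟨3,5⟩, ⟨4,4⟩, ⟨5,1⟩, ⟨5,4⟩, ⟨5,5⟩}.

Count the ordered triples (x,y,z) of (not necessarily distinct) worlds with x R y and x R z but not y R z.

Enumerating: (1,2,1), (2,0,2), (3,2,3), (3,2,5), (3,5,2), (3,5,3), (5,1,4), (5,1,5), (5,4,1), (5,4,5).

10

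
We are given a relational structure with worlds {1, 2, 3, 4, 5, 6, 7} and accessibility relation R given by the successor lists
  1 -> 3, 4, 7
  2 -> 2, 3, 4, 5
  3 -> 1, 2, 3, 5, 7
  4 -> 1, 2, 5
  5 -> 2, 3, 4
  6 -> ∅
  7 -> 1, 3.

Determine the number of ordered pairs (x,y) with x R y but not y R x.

R is symmetric; there are no such tuples.

0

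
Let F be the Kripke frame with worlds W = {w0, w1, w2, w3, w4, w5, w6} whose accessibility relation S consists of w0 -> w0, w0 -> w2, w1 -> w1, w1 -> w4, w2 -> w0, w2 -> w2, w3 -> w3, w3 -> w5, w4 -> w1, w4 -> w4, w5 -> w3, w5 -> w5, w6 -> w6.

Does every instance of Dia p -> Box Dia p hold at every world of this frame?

Yes

Axiom 5 corresponds to the accessibility relation being Euclidean.
Euclidean: yes — any two successors of a common world are S-related.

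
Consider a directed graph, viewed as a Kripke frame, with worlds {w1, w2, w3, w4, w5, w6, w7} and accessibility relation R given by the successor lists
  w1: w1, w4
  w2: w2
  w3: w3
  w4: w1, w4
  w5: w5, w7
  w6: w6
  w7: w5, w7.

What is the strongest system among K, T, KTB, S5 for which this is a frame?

Reflexive (axiom T): yes — every world is R-related to itself.
Symmetric (axiom B): yes — every pair in R has its reverse in R.
Euclidean (axiom 5): yes — any two successors of a common world are R-related.
So F validates K, T, KTB, S5. The strongest is S5.

S5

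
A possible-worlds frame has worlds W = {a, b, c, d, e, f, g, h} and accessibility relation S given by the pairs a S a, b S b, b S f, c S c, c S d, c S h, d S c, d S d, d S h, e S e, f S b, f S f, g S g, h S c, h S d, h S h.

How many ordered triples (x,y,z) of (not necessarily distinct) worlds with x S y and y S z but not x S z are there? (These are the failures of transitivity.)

S is transitive; there are no such tuples.

0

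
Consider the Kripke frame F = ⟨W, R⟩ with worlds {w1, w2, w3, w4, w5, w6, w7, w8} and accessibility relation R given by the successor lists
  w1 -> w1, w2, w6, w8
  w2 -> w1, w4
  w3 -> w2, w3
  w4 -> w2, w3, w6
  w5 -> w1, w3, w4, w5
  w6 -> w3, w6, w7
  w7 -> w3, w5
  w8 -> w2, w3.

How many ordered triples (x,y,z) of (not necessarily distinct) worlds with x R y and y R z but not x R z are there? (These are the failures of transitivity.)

28

Enumerating: (w1,w2,w4), (w1,w6,w3), (w1,w6,w7), (w1,w8,w3), (w2,w1,w2), (w2,w1,w6), (w2,w1,w8), (w2,w4,w2), (w2,w4,w3), (w2,w4,w6), (w3,w2,w1), (w3,w2,w4), … and 16 more.
Total: 28.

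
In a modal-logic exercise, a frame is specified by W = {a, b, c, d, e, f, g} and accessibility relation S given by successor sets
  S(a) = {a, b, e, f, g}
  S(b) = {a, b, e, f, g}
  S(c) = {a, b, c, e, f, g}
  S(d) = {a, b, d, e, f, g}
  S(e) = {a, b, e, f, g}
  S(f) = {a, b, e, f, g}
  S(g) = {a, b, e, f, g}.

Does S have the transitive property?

Yes

Transitive: yes — every two-step S-path is closed by a direct edge.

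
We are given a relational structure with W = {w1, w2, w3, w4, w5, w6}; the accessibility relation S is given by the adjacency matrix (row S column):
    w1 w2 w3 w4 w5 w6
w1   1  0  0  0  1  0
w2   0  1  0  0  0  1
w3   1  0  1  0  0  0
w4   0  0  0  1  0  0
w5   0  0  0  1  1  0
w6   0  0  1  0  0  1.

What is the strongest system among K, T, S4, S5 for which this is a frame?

T

Reflexive (axiom T): yes — every world is S-related to itself.
Transitive (axiom 4): no — w1 S w5 and w5 S w4, but not w1 S w4.
Euclidean (axiom 5): no — w1 S w5 and w1 S w1, but not w5 S w1.
So F validates K, T; S4 would additionally require S to be transitive. The strongest is T.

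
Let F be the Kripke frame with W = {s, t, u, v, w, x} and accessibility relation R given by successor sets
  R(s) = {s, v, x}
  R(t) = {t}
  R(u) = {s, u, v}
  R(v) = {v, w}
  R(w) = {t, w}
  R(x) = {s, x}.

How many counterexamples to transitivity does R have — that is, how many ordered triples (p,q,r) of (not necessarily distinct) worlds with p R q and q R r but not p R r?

5

Enumerating: (s,v,w), (u,s,x), (u,v,w), (v,w,t), (x,s,v).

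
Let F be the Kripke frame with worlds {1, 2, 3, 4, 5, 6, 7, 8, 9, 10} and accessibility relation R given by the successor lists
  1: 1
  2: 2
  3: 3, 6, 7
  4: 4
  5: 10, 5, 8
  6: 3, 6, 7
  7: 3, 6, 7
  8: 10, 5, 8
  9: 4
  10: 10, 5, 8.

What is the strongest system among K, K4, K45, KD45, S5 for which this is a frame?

Transitive (axiom 4): yes — every two-step R-path is closed by a direct edge.
Euclidean (axiom 5): yes — any two successors of a common world are R-related.
Serial (axiom D): yes — every world has a successor (e.g. 1 R 1).
Reflexive (axiom T): no — 9 is not related to itself.
So F validates K, K4, K45, KD45; S5 would additionally require R to be reflexive. The strongest is KD45.

KD45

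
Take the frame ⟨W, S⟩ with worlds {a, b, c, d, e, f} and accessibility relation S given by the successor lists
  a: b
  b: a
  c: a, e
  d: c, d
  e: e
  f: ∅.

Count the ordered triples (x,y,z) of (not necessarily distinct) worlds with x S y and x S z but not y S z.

7

Enumerating: (a,b,b), (b,a,a), (c,a,a), (c,a,e), (c,e,a), (d,c,c), (d,c,d).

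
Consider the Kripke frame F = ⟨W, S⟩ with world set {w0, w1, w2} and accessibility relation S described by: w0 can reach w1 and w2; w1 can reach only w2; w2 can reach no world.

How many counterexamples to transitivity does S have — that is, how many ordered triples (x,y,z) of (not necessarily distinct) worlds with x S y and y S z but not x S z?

S is transitive; there are no such tuples.

0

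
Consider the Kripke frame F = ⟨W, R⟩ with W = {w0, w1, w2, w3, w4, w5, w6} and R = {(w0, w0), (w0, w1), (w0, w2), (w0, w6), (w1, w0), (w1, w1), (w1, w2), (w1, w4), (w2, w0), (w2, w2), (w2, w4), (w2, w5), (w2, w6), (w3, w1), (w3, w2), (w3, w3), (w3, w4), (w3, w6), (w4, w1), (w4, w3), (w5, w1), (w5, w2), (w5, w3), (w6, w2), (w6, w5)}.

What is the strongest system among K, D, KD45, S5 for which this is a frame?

Serial (axiom D): yes — every world has a successor (e.g. w0 R w0).
Euclidean (axiom 5): no — w0 R w1 and w0 R w6, but not w1 R w6.
Transitive (axiom 4): no — w0 R w1 and w1 R w4, but not w0 R w4.
Reflexive (axiom T): no — w4 is not related to itself.
So F validates K, D; KD45 would additionally require R to be Euclidean and transitive. The strongest is D.

D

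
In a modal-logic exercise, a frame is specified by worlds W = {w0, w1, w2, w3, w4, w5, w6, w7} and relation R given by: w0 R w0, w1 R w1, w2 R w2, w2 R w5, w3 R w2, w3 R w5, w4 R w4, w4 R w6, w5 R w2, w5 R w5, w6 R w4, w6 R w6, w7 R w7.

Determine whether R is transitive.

Transitive: yes — every two-step R-path is closed by a direct edge.

Yes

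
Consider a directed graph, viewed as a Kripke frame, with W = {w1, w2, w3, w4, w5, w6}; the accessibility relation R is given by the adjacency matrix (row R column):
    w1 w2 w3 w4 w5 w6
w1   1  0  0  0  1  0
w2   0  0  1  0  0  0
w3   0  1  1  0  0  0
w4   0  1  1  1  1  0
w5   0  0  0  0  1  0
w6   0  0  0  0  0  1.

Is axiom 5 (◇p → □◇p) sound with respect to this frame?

No

Axiom 5 corresponds to the accessibility relation being Euclidean.
Euclidean: no — w4 R w2 and w4 R w5, but not w2 R w5.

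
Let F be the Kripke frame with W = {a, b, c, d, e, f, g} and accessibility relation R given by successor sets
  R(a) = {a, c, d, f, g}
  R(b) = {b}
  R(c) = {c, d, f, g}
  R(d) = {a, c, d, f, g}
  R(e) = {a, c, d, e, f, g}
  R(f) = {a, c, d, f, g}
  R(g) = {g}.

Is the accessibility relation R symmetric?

No

Symmetric: no — a R c but not c R a.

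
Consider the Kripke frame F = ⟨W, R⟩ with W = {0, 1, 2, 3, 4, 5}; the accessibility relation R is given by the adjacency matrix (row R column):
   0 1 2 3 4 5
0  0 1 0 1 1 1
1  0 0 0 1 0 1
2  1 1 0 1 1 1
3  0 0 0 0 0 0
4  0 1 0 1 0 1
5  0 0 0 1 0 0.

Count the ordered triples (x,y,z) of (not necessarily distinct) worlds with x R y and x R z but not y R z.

Enumerating: (0,1,1), (0,1,4), (0,3,1), (0,3,3), (0,3,4), (0,3,5), (0,4,4), (0,5,1), (0,5,4), (0,5,5), (1,3,3), (1,3,5), … and 23 more.
Total: 35.

35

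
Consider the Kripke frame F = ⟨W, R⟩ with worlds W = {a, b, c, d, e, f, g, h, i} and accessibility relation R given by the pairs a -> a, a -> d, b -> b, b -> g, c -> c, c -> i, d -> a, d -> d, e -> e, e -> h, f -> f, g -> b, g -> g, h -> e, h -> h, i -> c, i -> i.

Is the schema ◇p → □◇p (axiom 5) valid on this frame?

The schema 5 characterises exactly the Euclidean frames.
Euclidean: yes — any two successors of a common world are R-related.

Yes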